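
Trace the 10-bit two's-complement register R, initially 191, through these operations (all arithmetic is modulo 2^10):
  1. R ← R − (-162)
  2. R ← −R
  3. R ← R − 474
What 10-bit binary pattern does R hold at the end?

Start: R = 191 = 0010111111.
R = 191 − (-162) = 353 = 0101100001
R = −(353) = -353 = 1010011111
R = -353 − 474 = -827; wraps to 197 = 0011000101

0011000101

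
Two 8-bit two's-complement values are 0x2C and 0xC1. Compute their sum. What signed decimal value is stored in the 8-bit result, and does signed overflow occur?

-19; no overflow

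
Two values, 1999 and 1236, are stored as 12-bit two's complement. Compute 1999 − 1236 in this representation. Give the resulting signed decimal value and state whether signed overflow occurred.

1999 → 011111001111
1236 → 010011010100
Subtract via negate-and-add: invert 010011010100 + 1 = 101100101100 (i.e. -1236).
  011111001111
+ 101100101100
= 001011111011  (discard carry-out 1)
Result 001011111011: MSB = 0 → value 763.
Addends (after negating the subtrahend) have opposite signs, so signed overflow cannot occur.

763; no overflow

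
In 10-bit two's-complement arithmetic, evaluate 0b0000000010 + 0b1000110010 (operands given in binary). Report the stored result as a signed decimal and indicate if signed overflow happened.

-460; no overflow

0b0000000010 → 0000000010 = 2 (signed)
0b1000110010 → 1000110010 = -462 (signed)
  0000000010
+ 1000110010
= 1000110100
Result 1000110100: MSB = 1 → 564 − 1024 = -460.
Addends have opposite signs, so signed overflow cannot occur.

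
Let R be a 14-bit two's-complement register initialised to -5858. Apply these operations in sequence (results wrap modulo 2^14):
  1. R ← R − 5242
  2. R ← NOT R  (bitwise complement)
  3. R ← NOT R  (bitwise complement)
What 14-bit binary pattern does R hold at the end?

01010010100100

Start: R = -5858 = 10100100011110.
R = -5858 − 5242 = -11100; wraps to 5284 = 01010010100100
R = NOT 01010010100100 = 10101101011011 = -5285
R = NOT 10101101011011 = 01010010100100 = 5284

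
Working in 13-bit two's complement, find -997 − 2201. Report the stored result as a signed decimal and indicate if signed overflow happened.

-3198; no overflow

-997 → 1110000011011
2201 → 0100010011001
Subtract via negate-and-add: invert 0100010011001 + 1 = 1011101100111 (i.e. -2201).
  1110000011011
+ 1011101100111
= 1001110000010  (discard carry-out 1)
Result 1001110000010: MSB = 1 → 4994 − 8192 = -3198.
Both addends (after negating the subtrahend) are negative and so is the stored result: no signed overflow.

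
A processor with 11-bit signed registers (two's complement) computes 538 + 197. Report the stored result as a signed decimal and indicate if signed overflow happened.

735; no overflow

538 → 01000011010
197 → 00011000101
  01000011010
+ 00011000101
= 01011011111
Result 01011011111: MSB = 0 → value 735.
Both addends are non-negative and so is the stored result: no signed overflow.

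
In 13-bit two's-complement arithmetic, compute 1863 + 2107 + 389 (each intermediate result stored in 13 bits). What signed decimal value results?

-3833

1863 + 2107 = 3970 (0111110000010)
3970 + 389 = 4359 → wraps to -3833 (1000100000111)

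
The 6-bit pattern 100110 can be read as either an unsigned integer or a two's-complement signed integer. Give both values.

unsigned = 38, signed = -26

Unsigned: 100110 = 38.
Signed: MSB=1 → 38 − 64 = -26.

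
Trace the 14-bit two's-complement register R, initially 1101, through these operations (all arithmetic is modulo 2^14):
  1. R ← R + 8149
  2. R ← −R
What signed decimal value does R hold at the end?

Start: R = 1101 = 00010001001101.
R = 1101 + 8149 = 9250; wraps to -7134 = 10010000100010
R = −(-7134) = 7134 = 01101111011110

7134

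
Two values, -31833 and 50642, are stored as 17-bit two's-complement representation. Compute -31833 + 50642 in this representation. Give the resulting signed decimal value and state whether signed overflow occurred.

18809; no overflow

-31833 → 11000001110100111
50642 → 01100010111010010
  11000001110100111
+ 01100010111010010
= 00100100101111001  (discard carry-out 1)
Result 00100100101111001: MSB = 0 → value 18809.
Addends have opposite signs, so signed overflow cannot occur.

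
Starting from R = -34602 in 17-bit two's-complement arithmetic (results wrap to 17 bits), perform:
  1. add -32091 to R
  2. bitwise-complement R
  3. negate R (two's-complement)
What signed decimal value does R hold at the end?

Start: R = -34602 = 10111100011010110.
R = -34602 + (-32091) = -66693; wraps to 64379 = 01111101101111011
R = NOT 01111101101111011 = 10000010010000100 = -64380
R = −(-64380) = 64380 = 01111101101111100

64380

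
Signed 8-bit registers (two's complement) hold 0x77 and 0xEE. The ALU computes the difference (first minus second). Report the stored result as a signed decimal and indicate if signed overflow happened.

0x77 = 01110111 = 119 (signed)
0xEE = 11101110 = -18 (signed)
Subtract via negate-and-add: invert 11101110 + 1 = 00010010 (i.e. 18).
  01110111
+ 00010010
= 10001001
Result 10001001: MSB = 1 → 137 − 256 = -119.
Both addends (after negating the subtrahend) are non-negative but the stored result is negative: signed overflow. The true value 119 − (-18) = 137 lies outside [-128, 127].

-119; overflow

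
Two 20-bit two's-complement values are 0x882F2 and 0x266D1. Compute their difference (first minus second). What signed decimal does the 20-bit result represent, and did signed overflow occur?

400417; overflow

0x882F2 = 10001000001011110010 = -490766 (signed)
0x266D1 = 00100110011011010001 = 157393 (signed)
Subtract via negate-and-add: invert 00100110011011010001 + 1 = 11011001100100101111 (i.e. -157393).
  10001000001011110010
+ 11011001100100101111
= 01100001110000100001  (discard carry-out 1)
Result 01100001110000100001: MSB = 0 → value 400417.
Both addends (after negating the subtrahend) are negative but the stored result is non-negative: signed overflow. The true value -490766 − 157393 = -648159 lies outside [-524288, 524287].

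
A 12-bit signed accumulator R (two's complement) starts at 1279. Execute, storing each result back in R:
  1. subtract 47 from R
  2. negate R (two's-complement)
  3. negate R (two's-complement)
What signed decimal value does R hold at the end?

Start: R = 1279 = 010011111111.
R = 1279 − 47 = 1232 = 010011010000
R = −(1232) = -1232 = 101100110000
R = −(-1232) = 1232 = 010011010000

1232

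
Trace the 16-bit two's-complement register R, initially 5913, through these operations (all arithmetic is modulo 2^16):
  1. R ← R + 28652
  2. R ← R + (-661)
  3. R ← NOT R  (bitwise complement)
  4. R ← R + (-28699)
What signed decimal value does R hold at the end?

2932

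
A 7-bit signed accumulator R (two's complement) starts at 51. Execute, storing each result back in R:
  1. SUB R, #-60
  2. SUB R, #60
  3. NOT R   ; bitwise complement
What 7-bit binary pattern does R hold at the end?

Start: R = 51 = 0110011.
R = 51 − (-60) = 111; wraps to -17 = 1101111
R = -17 − 60 = -77; wraps to 51 = 0110011
R = NOT 0110011 = 1001100 = -52

1001100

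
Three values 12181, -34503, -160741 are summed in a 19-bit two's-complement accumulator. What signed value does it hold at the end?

-183063

12181 + (-34503) = -22322 (1111010100011001110)
-22322 + (-160741) = -183063 (1010011010011101001)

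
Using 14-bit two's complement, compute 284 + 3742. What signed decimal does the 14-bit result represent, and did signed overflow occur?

284 → 00000100011100
3742 → 00111010011110
  00000100011100
+ 00111010011110
= 00111110111010
Result 00111110111010: MSB = 0 → value 4026.
Both addends are non-negative and so is the stored result: no signed overflow.

4026; no overflow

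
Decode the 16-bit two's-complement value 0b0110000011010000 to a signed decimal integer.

24784

MSB is 0, so the value is non-negative: 0110000011010000 = 24784.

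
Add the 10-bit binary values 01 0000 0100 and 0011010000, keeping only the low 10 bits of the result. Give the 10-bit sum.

  0100000100
+ 0011010000
= 0111010100

0111010100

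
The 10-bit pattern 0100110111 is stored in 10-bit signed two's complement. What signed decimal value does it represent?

311

MSB is 0, so the value is non-negative: 0100110111 = 311.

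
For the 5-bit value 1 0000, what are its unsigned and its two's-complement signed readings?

unsigned = 16, signed = -16

Unsigned: 10000 = 16.
Signed: MSB=1 → 16 − 32 = -16.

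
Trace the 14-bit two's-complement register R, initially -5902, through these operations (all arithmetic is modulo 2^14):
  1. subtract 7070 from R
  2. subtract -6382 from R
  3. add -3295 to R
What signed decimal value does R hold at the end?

Start: R = -5902 = 10100011110010.
R = -5902 − 7070 = -12972; wraps to 3412 = 00110101010100
R = 3412 − (-6382) = 9794; wraps to -6590 = 10011001000010
R = -6590 + (-3295) = -9885; wraps to 6499 = 01100101100011

6499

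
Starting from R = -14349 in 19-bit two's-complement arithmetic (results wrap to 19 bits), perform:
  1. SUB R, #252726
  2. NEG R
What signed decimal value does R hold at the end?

Start: R = -14349 = 1111100011111110011.
R = -14349 − 252726 = -267075; wraps to 257213 = 0111110110010111101
R = −(257213) = -257213 = 1000001001101000011

-257213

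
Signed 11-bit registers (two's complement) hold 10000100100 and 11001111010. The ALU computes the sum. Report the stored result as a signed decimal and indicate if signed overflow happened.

670; overflow

10000100100 = -988 (signed)
11001111010 = -390 (signed)
  10000100100
+ 11001111010
= 01010011110  (discard carry-out 1)
Result 01010011110: MSB = 0 → value 670.
Both addends are negative but the stored result is non-negative: signed overflow. The true value -988 + (-390) = -1378 lies outside [-1024, 1023].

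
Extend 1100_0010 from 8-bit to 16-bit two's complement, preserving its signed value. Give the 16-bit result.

1111111111000010

MSB of 11000010 is 1; replicate it into the new high bits.
11111111|11000010 → 1111111111000010 (still -62).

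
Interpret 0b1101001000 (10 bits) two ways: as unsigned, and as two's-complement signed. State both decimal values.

unsigned = 840, signed = -184

Unsigned: 1101001000 = 840.
Signed: MSB=1 → 840 − 1024 = -184.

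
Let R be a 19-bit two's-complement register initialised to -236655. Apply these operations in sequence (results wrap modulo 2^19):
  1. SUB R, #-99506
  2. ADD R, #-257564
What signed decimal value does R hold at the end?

Start: R = -236655 = 1000110001110010001.
R = -236655 − (-99506) = -137149 = 1011110100001000011
R = -137149 + (-257564) = -394713; wraps to 129575 = 0011111101000100111

129575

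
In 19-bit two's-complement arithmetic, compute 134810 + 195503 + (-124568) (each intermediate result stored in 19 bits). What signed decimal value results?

205745

134810 + 195503 = 330313 → wraps to -193975 (1010000101001001001)
-193975 + (-124568) = -318543 → wraps to 205745 (0110010001110110001)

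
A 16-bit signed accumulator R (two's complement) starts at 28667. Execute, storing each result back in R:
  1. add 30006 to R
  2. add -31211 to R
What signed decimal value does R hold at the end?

Start: R = 28667 = 0110111111111011.
R = 28667 + 30006 = 58673; wraps to -6863 = 1110010100110001
R = -6863 + (-31211) = -38074; wraps to 27462 = 0110101101000110

27462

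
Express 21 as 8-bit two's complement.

00010101

21 is non-negative, so write it directly in 8 bits: 00010101.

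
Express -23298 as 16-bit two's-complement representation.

1010010011111110

|-23298| = 23298 = 0101101100000010 in 16 bits.
Invert the bits: 1010010011111101. Add 1: 1010010011111110.
Check: 1010010011111110 reads as 42238 − 65536 = -23298.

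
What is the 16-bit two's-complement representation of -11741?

1101001000100011

|-11741| = 11741 = 0010110111011101 in 16 bits.
Invert the bits: 1101001000100010. Add 1: 1101001000100011.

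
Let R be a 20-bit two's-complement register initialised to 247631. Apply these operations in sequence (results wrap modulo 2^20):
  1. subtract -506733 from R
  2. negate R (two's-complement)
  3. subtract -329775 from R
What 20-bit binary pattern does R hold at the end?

Start: R = 247631 = 00111100011101001111.
R = 247631 − (-506733) = 754364; wraps to -294212 = 10111000001010111100
R = −(-294212) = 294212 = 01000111110101000100
R = 294212 − (-329775) = 623987; wraps to -424589 = 10011000010101110011

10011000010101110011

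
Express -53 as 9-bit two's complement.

111001011

|-53| = 53 = 000110101 in 9 bits.
Invert the bits: 111001010. Add 1: 111001011.
Check: 111001011 reads as 459 − 512 = -53.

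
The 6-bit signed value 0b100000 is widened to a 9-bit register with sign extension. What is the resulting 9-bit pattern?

111100000

MSB of 100000 is 1; replicate it into the new high bits.
111|100000 → 111100000 (still -32).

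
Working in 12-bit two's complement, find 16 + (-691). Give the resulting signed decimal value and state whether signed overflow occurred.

-675; no overflow

16 → 000000010000
-691 → 110101001101
  000000010000
+ 110101001101
= 110101011101
Result 110101011101: MSB = 1 → 3421 − 4096 = -675.
Addends have opposite signs, so signed overflow cannot occur.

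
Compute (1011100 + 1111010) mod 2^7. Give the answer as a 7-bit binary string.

  1011100
+ 1111010
= 1010110  (discard carry-out 1)

1010110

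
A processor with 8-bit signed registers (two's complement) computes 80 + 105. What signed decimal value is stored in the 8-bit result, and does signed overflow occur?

-71; overflow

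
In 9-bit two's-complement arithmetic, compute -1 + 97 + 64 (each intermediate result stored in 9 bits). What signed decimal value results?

160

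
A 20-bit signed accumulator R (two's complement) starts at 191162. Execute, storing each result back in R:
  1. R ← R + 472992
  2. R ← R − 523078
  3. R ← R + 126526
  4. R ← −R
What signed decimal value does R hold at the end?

-267602

Start: R = 191162 = 00101110101010111010.
R = 191162 + 472992 = 664154; wraps to -384422 = 10100010001001011010
R = -384422 − 523078 = -907500; wraps to 141076 = 00100010011100010100
R = 141076 + 126526 = 267602 = 01000001010101010010
R = −(267602) = -267602 = 10111110101010101110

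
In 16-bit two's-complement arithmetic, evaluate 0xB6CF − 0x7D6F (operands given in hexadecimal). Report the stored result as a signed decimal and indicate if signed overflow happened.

14688; overflow

0xB6CF = 1011011011001111 = -18737 (signed)
0x7D6F = 0111110101101111 = 32111 (signed)
Subtract via negate-and-add: invert 0111110101101111 + 1 = 1000001010010001 (i.e. -32111).
  1011011011001111
+ 1000001010010001
= 0011100101100000  (discard carry-out 1)
Result 0011100101100000: MSB = 0 → value 14688.
Both addends (after negating the subtrahend) are negative but the stored result is non-negative: signed overflow. The true value -18737 − 32111 = -50848 lies outside [-32768, 32767].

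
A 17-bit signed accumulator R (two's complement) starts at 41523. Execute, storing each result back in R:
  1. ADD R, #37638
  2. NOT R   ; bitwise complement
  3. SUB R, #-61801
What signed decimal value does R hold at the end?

-17361

Start: R = 41523 = 01010001000110011.
R = 41523 + 37638 = 79161; wraps to -51911 = 10011010100111001
R = NOT 10011010100111001 = 01100101011000110 = 51910
R = 51910 − (-61801) = 113711; wraps to -17361 = 11011110000101111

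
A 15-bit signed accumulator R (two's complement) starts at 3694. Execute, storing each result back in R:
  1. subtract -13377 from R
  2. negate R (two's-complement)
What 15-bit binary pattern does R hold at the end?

Start: R = 3694 = 000111001101110.
R = 3694 − (-13377) = 17071; wraps to -15697 = 100001010101111
R = −(-15697) = 15697 = 011110101010001

011110101010001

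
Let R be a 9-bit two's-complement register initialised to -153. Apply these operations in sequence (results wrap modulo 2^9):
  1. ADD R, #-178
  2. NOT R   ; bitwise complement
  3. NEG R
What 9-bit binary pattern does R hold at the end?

Start: R = -153 = 101100111.
R = -153 + (-178) = -331; wraps to 181 = 010110101
R = NOT 010110101 = 101001010 = -182
R = −(-182) = 182 = 010110110

010110110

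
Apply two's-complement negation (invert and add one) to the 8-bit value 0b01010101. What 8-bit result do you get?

Invert: 10101010. Add 1: 10101011.
Check: 01010101 = 85, 10101011 = -85.

10101011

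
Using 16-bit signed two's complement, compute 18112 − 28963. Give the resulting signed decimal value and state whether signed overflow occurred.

18112 → 0100011011000000
28963 → 0111000100100011
Subtract via negate-and-add: invert 0111000100100011 + 1 = 1000111011011101 (i.e. -28963).
  0100011011000000
+ 1000111011011101
= 1101010110011101
Result 1101010110011101: MSB = 1 → 54685 − 65536 = -10851.
Addends (after negating the subtrahend) have opposite signs, so signed overflow cannot occur.

-10851; no overflow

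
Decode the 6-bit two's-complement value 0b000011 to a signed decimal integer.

3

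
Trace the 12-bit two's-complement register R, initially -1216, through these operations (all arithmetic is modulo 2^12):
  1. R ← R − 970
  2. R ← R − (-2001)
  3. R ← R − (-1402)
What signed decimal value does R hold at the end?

1217

Start: R = -1216 = 101101000000.
R = -1216 − 970 = -2186; wraps to 1910 = 011101110110
R = 1910 − (-2001) = 3911; wraps to -185 = 111101000111
R = -185 − (-1402) = 1217 = 010011000001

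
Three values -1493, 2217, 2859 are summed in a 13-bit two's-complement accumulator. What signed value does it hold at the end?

3583

-1493 + 2217 = 724 (0001011010100)
724 + 2859 = 3583 (0110111111111)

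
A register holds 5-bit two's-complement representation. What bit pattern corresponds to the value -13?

|-13| = 13 = 01101 in 5 bits.
Invert the bits: 10010. Add 1: 10011.
Check: 10011 reads as 19 − 32 = -13.

10011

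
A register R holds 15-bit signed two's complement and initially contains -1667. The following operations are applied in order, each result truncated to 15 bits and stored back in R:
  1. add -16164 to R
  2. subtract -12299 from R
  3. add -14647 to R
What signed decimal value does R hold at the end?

12589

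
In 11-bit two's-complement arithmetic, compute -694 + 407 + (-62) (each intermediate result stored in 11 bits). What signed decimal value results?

-694 + 407 = -287 (11011100001)
-287 + (-62) = -349 (11010100011)

-349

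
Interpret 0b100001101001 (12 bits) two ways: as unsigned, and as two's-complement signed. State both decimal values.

unsigned = 2153, signed = -1943

Unsigned: 100001101001 = 2153.
Signed: MSB=1 → 2153 − 4096 = -1943.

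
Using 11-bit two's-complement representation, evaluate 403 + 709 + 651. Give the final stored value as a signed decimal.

-285

403 + 709 = 1112 → wraps to -936 (10001011000)
-936 + 651 = -285 (11011100011)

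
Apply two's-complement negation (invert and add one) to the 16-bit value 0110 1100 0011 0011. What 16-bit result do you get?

Invert: 1001001111001100. Add 1: 1001001111001101.

1001001111001101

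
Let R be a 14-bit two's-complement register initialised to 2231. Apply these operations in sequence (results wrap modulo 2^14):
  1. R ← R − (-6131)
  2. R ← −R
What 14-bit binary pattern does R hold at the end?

Start: R = 2231 = 00100010110111.
R = 2231 − (-6131) = 8362; wraps to -8022 = 10000010101010
R = −(-8022) = 8022 = 01111101010110

01111101010110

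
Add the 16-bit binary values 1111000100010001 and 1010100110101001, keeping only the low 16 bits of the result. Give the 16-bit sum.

1001101010111010

  1111000100010001
+ 1010100110101001
= 1001101010111010  (discard carry-out 1)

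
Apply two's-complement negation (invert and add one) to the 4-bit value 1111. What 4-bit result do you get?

Invert: 0000. Add 1: 0001.

0001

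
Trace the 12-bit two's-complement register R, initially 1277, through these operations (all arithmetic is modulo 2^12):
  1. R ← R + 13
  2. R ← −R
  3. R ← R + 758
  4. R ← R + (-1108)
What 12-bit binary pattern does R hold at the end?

Start: R = 1277 = 010011111101.
R = 1277 + 13 = 1290 = 010100001010
R = −(1290) = -1290 = 101011110110
R = -1290 + 758 = -532 = 110111101100
R = -532 + (-1108) = -1640 = 100110011000

100110011000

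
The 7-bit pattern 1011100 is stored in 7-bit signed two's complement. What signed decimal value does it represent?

-36

MSB is 1, so the value is negative.
Unsigned reading: 92. Subtract 2^7 = 128: 92 − 128 = -36.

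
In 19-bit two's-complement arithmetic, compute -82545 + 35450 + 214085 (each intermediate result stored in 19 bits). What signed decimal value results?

-82545 + 35450 = -47095 (1110100100000001001)
-47095 + 214085 = 166990 (0101000110001001110)

166990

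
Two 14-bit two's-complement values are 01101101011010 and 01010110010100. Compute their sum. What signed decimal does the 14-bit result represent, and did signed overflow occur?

-3858; overflow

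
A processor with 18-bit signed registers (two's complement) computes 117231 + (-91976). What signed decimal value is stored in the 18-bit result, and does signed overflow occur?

25255; no overflow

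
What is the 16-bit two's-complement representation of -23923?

1010001010001101

|-23923| = 23923 = 0101110101110011 in 16 bits.
Invert the bits: 1010001010001100. Add 1: 1010001010001101.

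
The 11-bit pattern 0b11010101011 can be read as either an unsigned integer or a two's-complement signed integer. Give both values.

Unsigned: 11010101011 = 1707.
Signed: MSB=1 → 1707 − 2048 = -341.

unsigned = 1707, signed = -341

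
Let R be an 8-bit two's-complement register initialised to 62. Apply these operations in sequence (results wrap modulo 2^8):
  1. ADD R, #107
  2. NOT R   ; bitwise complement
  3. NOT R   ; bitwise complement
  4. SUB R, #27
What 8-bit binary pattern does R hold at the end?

Start: R = 62 = 00111110.
R = 62 + 107 = 169; wraps to -87 = 10101001
R = NOT 10101001 = 01010110 = 86
R = NOT 01010110 = 10101001 = -87
R = -87 − 27 = -114 = 10001110

10001110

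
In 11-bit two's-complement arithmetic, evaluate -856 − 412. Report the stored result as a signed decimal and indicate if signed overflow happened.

780; overflow

-856 → 10010101000
412 → 00110011100
Subtract via negate-and-add: invert 00110011100 + 1 = 11001100100 (i.e. -412).
  10010101000
+ 11001100100
= 01100001100  (discard carry-out 1)
Result 01100001100: MSB = 0 → value 780.
Both addends (after negating the subtrahend) are negative but the stored result is non-negative: signed overflow. The true value -856 − 412 = -1268 lies outside [-1024, 1023].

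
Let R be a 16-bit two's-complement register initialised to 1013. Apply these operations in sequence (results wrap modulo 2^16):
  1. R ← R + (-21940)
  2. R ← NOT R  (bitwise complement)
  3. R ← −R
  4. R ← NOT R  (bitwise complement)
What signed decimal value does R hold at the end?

20925

Start: R = 1013 = 0000001111110101.
R = 1013 + (-21940) = -20927 = 1010111001000001
R = NOT 1010111001000001 = 0101000110111110 = 20926
R = −(20926) = -20926 = 1010111001000010
R = NOT 1010111001000010 = 0101000110111101 = 20925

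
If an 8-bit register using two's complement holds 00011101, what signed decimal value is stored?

MSB is 0, so the value is non-negative: 00011101 = 29.

29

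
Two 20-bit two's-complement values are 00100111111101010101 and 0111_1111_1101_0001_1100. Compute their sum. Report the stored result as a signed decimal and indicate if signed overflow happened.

-361359; overflow

00100111111101010101 = 163669 (signed)
0111_1111_1101_0001_1100 → 01111111110100011100 = 523548 (signed)
  00100111111101010101
+ 01111111110100011100
= 10100111110001110001
Result 10100111110001110001: MSB = 1 → 687217 − 1048576 = -361359.
Both addends are non-negative but the stored result is negative: signed overflow. The true value 163669 + 523548 = 687217 lies outside [-524288, 524287].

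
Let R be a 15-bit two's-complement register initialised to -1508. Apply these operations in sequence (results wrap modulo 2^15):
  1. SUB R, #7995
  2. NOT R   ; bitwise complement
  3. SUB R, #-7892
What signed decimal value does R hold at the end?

Start: R = -1508 = 111101000011100.
R = -1508 − 7995 = -9503 = 101101011100001
R = NOT 101101011100001 = 010010100011110 = 9502
R = 9502 − (-7892) = 17394; wraps to -15374 = 100001111110010

-15374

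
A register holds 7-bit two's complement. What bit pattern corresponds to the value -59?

1000101

|-59| = 59 = 0111011 in 7 bits.
Invert the bits: 1000100. Add 1: 1000101.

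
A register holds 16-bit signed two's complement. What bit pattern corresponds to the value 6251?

6251 is non-negative, so write it directly in 16 bits: 0001100001101011.

0001100001101011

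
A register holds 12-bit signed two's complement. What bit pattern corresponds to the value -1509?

101000011011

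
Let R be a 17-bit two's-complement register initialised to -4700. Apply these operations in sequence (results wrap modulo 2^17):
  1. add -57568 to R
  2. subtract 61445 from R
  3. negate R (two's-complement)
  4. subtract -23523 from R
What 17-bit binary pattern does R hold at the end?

00011111100100100

Start: R = -4700 = 11110110110100100.
R = -4700 + (-57568) = -62268 = 10000110011000100
R = -62268 − 61445 = -123713; wraps to 7359 = 00001110010111111
R = −(7359) = -7359 = 11110001101000001
R = -7359 − (-23523) = 16164 = 00011111100100100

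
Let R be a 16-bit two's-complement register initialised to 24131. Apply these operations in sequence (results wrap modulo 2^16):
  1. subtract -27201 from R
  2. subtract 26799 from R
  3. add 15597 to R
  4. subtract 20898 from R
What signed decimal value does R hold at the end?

19232

Start: R = 24131 = 0101111001000011.
R = 24131 − (-27201) = 51332; wraps to -14204 = 1100100010000100
R = -14204 − 26799 = -41003; wraps to 24533 = 0101111111010101
R = 24533 + 15597 = 40130; wraps to -25406 = 1001110011000010
R = -25406 − 20898 = -46304; wraps to 19232 = 0100101100100000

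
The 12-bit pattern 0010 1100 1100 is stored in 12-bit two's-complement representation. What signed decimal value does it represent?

716

MSB is 0, so the value is non-negative: 001011001100 = 716.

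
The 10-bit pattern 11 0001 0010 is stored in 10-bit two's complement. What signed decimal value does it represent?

-238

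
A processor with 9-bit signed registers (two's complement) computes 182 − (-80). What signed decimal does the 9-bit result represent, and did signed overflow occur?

-250; overflow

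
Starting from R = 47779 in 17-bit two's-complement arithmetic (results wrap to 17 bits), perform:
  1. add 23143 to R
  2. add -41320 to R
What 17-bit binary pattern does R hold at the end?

00111001110100010

Start: R = 47779 = 01011101010100011.
R = 47779 + 23143 = 70922; wraps to -60150 = 10001010100001010
R = -60150 + (-41320) = -101470; wraps to 29602 = 00111001110100010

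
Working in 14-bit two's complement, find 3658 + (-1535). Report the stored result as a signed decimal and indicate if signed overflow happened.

3658 → 00111001001010
-1535 → 11101000000001
  00111001001010
+ 11101000000001
= 00100001001011  (discard carry-out 1)
Result 00100001001011: MSB = 0 → value 2123.
Addends have opposite signs, so signed overflow cannot occur.

2123; no overflow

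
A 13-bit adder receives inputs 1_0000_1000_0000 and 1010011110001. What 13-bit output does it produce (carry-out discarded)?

0010101110001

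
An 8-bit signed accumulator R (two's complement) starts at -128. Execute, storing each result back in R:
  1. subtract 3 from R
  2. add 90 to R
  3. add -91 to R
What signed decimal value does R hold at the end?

Start: R = -128 = 10000000.
R = -128 − 3 = -131; wraps to 125 = 01111101
R = 125 + 90 = 215; wraps to -41 = 11010111
R = -41 + (-91) = -132; wraps to 124 = 01111100

124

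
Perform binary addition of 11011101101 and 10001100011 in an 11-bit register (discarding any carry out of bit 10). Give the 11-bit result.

01101010000

  11011101101
+ 10001100011
= 01101010000  (discard carry-out 1)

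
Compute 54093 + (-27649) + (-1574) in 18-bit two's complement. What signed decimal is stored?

54093 + (-27649) = 26444 (000110011101001100)
26444 + (-1574) = 24870 (000110000100100110)

24870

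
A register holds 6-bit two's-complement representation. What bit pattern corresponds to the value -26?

100110

|-26| = 26 = 011010 in 6 bits.
Invert the bits: 100101. Add 1: 100110.
Check: 100110 reads as 38 − 64 = -26.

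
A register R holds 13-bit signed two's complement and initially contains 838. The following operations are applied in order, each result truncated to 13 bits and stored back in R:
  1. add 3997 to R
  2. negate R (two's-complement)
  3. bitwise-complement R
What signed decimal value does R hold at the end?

-3358

Start: R = 838 = 0001101000110.
R = 838 + 3997 = 4835; wraps to -3357 = 1001011100011
R = −(-3357) = 3357 = 0110100011101
R = NOT 0110100011101 = 1001011100010 = -3358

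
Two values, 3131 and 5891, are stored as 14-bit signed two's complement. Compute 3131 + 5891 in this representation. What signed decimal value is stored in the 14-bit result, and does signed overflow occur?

3131 → 00110000111011
5891 → 01011100000011
  00110000111011
+ 01011100000011
= 10001100111110
Result 10001100111110: MSB = 1 → 9022 − 16384 = -7362.
Both addends are non-negative but the stored result is negative: signed overflow. The true value 3131 + 5891 = 9022 lies outside [-8192, 8191].

-7362; overflow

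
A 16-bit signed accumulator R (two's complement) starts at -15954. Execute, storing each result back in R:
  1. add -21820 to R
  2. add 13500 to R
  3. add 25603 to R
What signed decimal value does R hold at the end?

1329

Start: R = -15954 = 1100000110101110.
R = -15954 + (-21820) = -37774; wraps to 27762 = 0110110001110010
R = 27762 + 13500 = 41262; wraps to -24274 = 1010000100101110
R = -24274 + 25603 = 1329 = 0000010100110001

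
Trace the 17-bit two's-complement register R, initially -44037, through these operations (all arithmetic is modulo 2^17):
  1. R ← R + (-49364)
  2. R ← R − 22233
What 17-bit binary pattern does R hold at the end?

00011110001001110

Start: R = -44037 = 10101001111111011.
R = -44037 + (-49364) = -93401; wraps to 37671 = 01001001100100111
R = 37671 − 22233 = 15438 = 00011110001001110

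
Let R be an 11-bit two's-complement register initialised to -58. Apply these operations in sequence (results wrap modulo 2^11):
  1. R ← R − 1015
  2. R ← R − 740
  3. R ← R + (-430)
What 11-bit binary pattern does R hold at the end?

11100111101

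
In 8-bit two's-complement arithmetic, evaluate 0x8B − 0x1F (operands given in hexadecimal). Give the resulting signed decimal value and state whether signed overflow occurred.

108; overflow

0x8B = 10001011 = -117 (signed)
0x1F = 00011111 = 31 (signed)
Subtract via negate-and-add: invert 00011111 + 1 = 11100001 (i.e. -31).
  10001011
+ 11100001
= 01101100  (discard carry-out 1)
Result 01101100: MSB = 0 → value 108.
Both addends (after negating the subtrahend) are negative but the stored result is non-negative: signed overflow. The true value -117 − 31 = -148 lies outside [-128, 127].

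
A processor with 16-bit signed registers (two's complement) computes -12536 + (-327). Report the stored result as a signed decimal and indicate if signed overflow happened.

-12863; no overflow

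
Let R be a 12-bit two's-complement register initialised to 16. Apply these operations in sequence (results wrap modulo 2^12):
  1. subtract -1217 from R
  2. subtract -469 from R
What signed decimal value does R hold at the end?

1702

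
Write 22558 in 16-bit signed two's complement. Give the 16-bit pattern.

0101100000011110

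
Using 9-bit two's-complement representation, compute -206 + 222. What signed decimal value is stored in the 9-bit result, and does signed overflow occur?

-206 → 100110010
222 → 011011110
  100110010
+ 011011110
= 000010000  (discard carry-out 1)
Result 000010000: MSB = 0 → value 16.
Addends have opposite signs, so signed overflow cannot occur.

16; no overflow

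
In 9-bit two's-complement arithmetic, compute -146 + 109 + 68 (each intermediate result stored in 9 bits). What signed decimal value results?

31

-146 + 109 = -37 (111011011)
-37 + 68 = 31 (000011111)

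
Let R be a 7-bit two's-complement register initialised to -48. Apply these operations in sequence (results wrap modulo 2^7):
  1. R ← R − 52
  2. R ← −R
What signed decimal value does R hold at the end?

Start: R = -48 = 1010000.
R = -48 − 52 = -100; wraps to 28 = 0011100
R = −(28) = -28 = 1100100

-28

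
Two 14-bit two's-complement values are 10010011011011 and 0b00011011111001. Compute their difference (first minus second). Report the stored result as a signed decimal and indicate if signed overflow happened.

10010011011011 = -6949 (signed)
0b00011011111001 → 00011011111001 = 1785 (signed)
Subtract via negate-and-add: invert 00011011111001 + 1 = 11100100000111 (i.e. -1785).
  10010011011011
+ 11100100000111
= 01110111100010  (discard carry-out 1)
Result 01110111100010: MSB = 0 → value 7650.
Both addends (after negating the subtrahend) are negative but the stored result is non-negative: signed overflow. The true value -6949 − 1785 = -8734 lies outside [-8192, 8191].

7650; overflow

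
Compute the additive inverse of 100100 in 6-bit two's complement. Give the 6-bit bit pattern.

011100

Invert: 011011. Add 1: 011100.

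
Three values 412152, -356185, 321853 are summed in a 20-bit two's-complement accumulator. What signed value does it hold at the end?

377820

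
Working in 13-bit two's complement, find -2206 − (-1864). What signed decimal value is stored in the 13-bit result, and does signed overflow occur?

-342; no overflow

-2206 → 1011101100010
-1864 → 1100010111000
Subtract via negate-and-add: invert 1100010111000 + 1 = 0011101001000 (i.e. 1864).
  1011101100010
+ 0011101001000
= 1111010101010
Result 1111010101010: MSB = 1 → 7850 − 8192 = -342.
Addends (after negating the subtrahend) have opposite signs, so signed overflow cannot occur.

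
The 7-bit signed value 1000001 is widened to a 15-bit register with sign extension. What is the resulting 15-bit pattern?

MSB of 1000001 is 1; replicate it into the new high bits.
11111111|1000001 → 111111111000001 (still -63).

111111111000001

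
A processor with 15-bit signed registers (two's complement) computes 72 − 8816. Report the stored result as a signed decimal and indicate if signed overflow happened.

72 → 000000001001000
8816 → 010001001110000
Subtract via negate-and-add: invert 010001001110000 + 1 = 101110110010000 (i.e. -8816).
  000000001001000
+ 101110110010000
= 101110111011000
Result 101110111011000: MSB = 1 → 24024 − 32768 = -8744.
Addends (after negating the subtrahend) have opposite signs, so signed overflow cannot occur.

-8744; no overflow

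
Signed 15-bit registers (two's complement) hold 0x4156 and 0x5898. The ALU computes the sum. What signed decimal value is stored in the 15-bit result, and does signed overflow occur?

0x4156 = 100000101010110 = -16042 (signed)
0x5898 = 101100010011000 = -10088 (signed)
  100000101010110
+ 101100010011000
= 001100111101110  (discard carry-out 1)
Result 001100111101110: MSB = 0 → value 6638.
Both addends are negative but the stored result is non-negative: signed overflow. The true value -16042 + (-10088) = -26130 lies outside [-16384, 16383].

6638; overflow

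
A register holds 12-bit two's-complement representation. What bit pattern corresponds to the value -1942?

100001101010

|-1942| = 1942 = 011110010110 in 12 bits.
Invert the bits: 100001101001. Add 1: 100001101010.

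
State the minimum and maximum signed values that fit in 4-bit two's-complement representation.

min = -8, max = 7

Minimum: −2^3 = -8.
Maximum: 2^3 − 1 = 7.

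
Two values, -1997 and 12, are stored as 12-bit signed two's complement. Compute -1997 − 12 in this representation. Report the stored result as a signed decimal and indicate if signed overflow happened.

-1997 → 100000110011
12 → 000000001100
Subtract via negate-and-add: invert 000000001100 + 1 = 111111110100 (i.e. -12).
  100000110011
+ 111111110100
= 100000100111  (discard carry-out 1)
Result 100000100111: MSB = 1 → 2087 − 4096 = -2009.
Both addends (after negating the subtrahend) are negative and so is the stored result: no signed overflow.

-2009; no overflow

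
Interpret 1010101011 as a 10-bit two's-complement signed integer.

-341

MSB is 1, so the value is negative.
Invert: 0101010100. Add 1: 0101010101 = 341. So the value is −341.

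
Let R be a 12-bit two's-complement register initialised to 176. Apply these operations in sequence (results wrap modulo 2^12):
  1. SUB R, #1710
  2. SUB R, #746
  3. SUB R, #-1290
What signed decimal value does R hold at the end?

-990

Start: R = 176 = 000010110000.
R = 176 − 1710 = -1534 = 101000000010
R = -1534 − 746 = -2280; wraps to 1816 = 011100011000
R = 1816 − (-1290) = 3106; wraps to -990 = 110000100010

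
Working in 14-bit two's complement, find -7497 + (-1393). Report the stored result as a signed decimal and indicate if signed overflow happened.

-7497 → 10001010110111
-1393 → 11101010001111
  10001010110111
+ 11101010001111
= 01110101000110  (discard carry-out 1)
Result 01110101000110: MSB = 0 → value 7494.
Both addends are negative but the stored result is non-negative: signed overflow. The true value -7497 + (-1393) = -8890 lies outside [-8192, 8191].

7494; overflow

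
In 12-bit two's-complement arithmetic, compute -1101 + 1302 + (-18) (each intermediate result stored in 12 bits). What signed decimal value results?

183

-1101 + 1302 = 201 (000011001001)
201 + (-18) = 183 (000010110111)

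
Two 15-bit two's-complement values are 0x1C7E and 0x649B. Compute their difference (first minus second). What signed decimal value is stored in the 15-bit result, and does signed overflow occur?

0x1C7E = 001110001111110 = 7294 (signed)
0x649B = 110010010011011 = -7013 (signed)
Subtract via negate-and-add: invert 110010010011011 + 1 = 001101101100101 (i.e. 7013).
  001110001111110
+ 001101101100101
= 011011111100011
Result 011011111100011: MSB = 0 → value 14307.
Both addends (after negating the subtrahend) are non-negative and so is the stored result: no signed overflow.

14307; no overflow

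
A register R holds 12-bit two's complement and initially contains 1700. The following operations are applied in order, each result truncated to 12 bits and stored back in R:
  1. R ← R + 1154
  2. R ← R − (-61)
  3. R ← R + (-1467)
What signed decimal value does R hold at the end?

Start: R = 1700 = 011010100100.
R = 1700 + 1154 = 2854; wraps to -1242 = 101100100110
R = -1242 − (-61) = -1181 = 101101100011
R = -1181 + (-1467) = -2648; wraps to 1448 = 010110101000

1448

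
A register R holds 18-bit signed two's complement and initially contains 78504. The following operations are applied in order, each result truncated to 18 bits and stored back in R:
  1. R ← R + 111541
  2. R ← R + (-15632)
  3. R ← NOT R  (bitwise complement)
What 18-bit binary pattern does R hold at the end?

Start: R = 78504 = 010011001010101000.
R = 78504 + 111541 = 190045; wraps to -72099 = 101110011001011101
R = -72099 + (-15632) = -87731 = 101010100101001101
R = NOT 101010100101001101 = 010101011010110010 = 87730

010101011010110010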